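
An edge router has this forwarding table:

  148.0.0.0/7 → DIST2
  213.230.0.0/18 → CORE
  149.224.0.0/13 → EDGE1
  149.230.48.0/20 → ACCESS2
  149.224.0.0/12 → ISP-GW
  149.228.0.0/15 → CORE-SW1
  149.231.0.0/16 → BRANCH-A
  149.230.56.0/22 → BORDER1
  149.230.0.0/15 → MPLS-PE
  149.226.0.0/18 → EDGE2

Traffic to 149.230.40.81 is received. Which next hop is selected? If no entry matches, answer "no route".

MPLS-PE

Routes whose prefix contains 149.230.40.81:
  148.0.0.0/7 (148.0.0.0 - 149.255.255.255) -> DIST2
  149.224.0.0/12 (149.224.0.0 - 149.239.255.255) -> ISP-GW
  149.224.0.0/13 (149.224.0.0 - 149.231.255.255) -> EDGE1
  149.230.0.0/15 (149.230.0.0 - 149.231.255.255) -> MPLS-PE
More-specific entries that do NOT match:
  149.230.56.0/22 (149.230.56.0 - 149.230.59.255) does not contain 149.230.40.81
  149.230.48.0/20 (149.230.48.0 - 149.230.63.255) does not contain 149.230.40.81
  213.230.0.0/18 (213.230.0.0 - 213.230.63.255) does not contain 149.230.40.81
  149.226.0.0/18 (149.226.0.0 - 149.226.63.255) does not contain 149.230.40.81
  149.231.0.0/16 (149.231.0.0 - 149.231.255.255) does not contain 149.230.40.81
Longest matching prefix is /15 -> next hop MPLS-PE.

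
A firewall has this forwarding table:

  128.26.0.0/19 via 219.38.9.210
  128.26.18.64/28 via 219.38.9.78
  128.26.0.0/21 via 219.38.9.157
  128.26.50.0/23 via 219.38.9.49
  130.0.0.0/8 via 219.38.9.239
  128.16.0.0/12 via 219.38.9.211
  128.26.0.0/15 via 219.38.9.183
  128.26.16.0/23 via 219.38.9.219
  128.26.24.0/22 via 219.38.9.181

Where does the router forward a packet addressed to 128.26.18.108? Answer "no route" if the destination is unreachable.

219.38.9.210

Routes whose prefix contains 128.26.18.108:
  128.16.0.0/12 (128.16.0.0 - 128.31.255.255) -> 219.38.9.211
  128.26.0.0/15 (128.26.0.0 - 128.27.255.255) -> 219.38.9.183
  128.26.0.0/19 (128.26.0.0 - 128.26.31.255) -> 219.38.9.210
More-specific entries that do NOT match:
  128.26.18.64/28 (128.26.18.64 - 128.26.18.79) does not contain 128.26.18.108
  128.26.50.0/23 (128.26.50.0 - 128.26.51.255) does not contain 128.26.18.108
  128.26.16.0/23 (128.26.16.0 - 128.26.17.255) does not contain 128.26.18.108
  128.26.24.0/22 (128.26.24.0 - 128.26.27.255) does not contain 128.26.18.108
  128.26.0.0/21 (128.26.0.0 - 128.26.7.255) does not contain 128.26.18.108
Longest matching prefix is /19 -> next hop 219.38.9.210.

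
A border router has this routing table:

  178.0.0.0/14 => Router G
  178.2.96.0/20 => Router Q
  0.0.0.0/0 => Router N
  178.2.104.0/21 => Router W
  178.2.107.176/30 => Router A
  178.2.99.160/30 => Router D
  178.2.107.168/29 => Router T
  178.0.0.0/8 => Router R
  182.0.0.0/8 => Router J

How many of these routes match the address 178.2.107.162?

Prefixes containing 178.2.107.162:
  0.0.0.0/0 (default, matches everything)
  178.0.0.0/8 (178.0.0.0 - 178.255.255.255)
  178.0.0.0/14 (178.0.0.0 - 178.3.255.255)
  178.2.96.0/20 (178.2.96.0 - 178.2.111.255)
  178.2.104.0/21 (178.2.104.0 - 178.2.111.255)
Total matching entries: 5.

5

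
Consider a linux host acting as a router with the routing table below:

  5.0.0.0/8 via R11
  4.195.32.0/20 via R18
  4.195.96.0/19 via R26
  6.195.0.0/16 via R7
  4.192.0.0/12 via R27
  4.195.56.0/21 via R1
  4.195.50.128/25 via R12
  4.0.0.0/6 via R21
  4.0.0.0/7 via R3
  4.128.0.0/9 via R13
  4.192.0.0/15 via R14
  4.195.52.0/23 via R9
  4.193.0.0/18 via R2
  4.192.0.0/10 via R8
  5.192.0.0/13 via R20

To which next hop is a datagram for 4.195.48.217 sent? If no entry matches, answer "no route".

Routes whose prefix contains 4.195.48.217:
  4.0.0.0/6 (4.0.0.0 - 7.255.255.255) -> R21
  4.0.0.0/7 (4.0.0.0 - 5.255.255.255) -> R3
  4.128.0.0/9 (4.128.0.0 - 4.255.255.255) -> R13
  4.192.0.0/10 (4.192.0.0 - 4.255.255.255) -> R8
  4.192.0.0/12 (4.192.0.0 - 4.207.255.255) -> R27
More-specific entries that do NOT match:
  4.195.50.128/25 (4.195.50.128 - 4.195.50.255) does not contain 4.195.48.217
  4.195.52.0/23 (4.195.52.0 - 4.195.53.255) does not contain 4.195.48.217
  4.195.56.0/21 (4.195.56.0 - 4.195.63.255) does not contain 4.195.48.217
  4.195.32.0/20 (4.195.32.0 - 4.195.47.255) does not contain 4.195.48.217
  4.195.96.0/19 (4.195.96.0 - 4.195.127.255) does not contain 4.195.48.217
  4.193.0.0/18 (4.193.0.0 - 4.193.63.255) does not contain 4.195.48.217
  6.195.0.0/16 (6.195.0.0 - 6.195.255.255) does not contain 4.195.48.217
  4.192.0.0/15 (4.192.0.0 - 4.193.255.255) does not contain 4.195.48.217
  5.192.0.0/13 (5.192.0.0 - 5.199.255.255) does not contain 4.195.48.217
Longest matching prefix is /12 -> next hop R27.

R27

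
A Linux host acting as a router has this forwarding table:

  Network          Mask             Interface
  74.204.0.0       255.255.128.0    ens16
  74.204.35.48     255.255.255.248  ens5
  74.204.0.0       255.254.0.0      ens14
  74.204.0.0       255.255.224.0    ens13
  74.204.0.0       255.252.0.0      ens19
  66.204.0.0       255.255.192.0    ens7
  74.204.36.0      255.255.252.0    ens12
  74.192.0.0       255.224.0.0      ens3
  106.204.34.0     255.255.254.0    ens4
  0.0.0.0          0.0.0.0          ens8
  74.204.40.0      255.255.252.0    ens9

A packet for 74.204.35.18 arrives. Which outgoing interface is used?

ens16

Routes whose prefix contains 74.204.35.18:
  0.0.0.0/0 (default, matches everything) -> ens8
  74.192.0.0/11 (74.192.0.0 - 74.223.255.255) -> ens3
  74.204.0.0/14 (74.204.0.0 - 74.207.255.255) -> ens19
  74.204.0.0/15 (74.204.0.0 - 74.205.255.255) -> ens14
  74.204.0.0/17 (74.204.0.0 - 74.204.127.255) -> ens16
More-specific entries that do NOT match:
  74.204.35.48/29 (74.204.35.48 - 74.204.35.55) does not contain 74.204.35.18
  106.204.34.0/23 (106.204.34.0 - 106.204.35.255) does not contain 74.204.35.18
  74.204.36.0/22 (74.204.36.0 - 74.204.39.255) does not contain 74.204.35.18
  74.204.40.0/22 (74.204.40.0 - 74.204.43.255) does not contain 74.204.35.18
  74.204.0.0/19 (74.204.0.0 - 74.204.31.255) does not contain 74.204.35.18
  66.204.0.0/18 (66.204.0.0 - 66.204.63.255) does not contain 74.204.35.18
Longest matching prefix is /17 -> interface ens16.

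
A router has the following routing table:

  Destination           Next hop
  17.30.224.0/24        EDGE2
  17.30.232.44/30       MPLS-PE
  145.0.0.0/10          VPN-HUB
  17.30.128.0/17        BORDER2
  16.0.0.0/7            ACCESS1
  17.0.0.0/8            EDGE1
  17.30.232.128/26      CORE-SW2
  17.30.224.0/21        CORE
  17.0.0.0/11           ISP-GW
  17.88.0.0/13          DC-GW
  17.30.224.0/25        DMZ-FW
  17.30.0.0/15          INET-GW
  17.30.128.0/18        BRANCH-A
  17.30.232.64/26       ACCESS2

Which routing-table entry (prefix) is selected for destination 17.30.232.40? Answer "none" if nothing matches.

17.30.128.0/17

Entries matching 17.30.232.40:
  16.0.0.0/7 (16.0.0.0 - 17.255.255.255)
  17.0.0.0/8 (17.0.0.0 - 17.255.255.255)
  17.0.0.0/11 (17.0.0.0 - 17.31.255.255)
  17.30.0.0/15 (17.30.0.0 - 17.31.255.255)
  17.30.128.0/17 (17.30.128.0 - 17.30.255.255)
Most specific is 17.30.128.0/17.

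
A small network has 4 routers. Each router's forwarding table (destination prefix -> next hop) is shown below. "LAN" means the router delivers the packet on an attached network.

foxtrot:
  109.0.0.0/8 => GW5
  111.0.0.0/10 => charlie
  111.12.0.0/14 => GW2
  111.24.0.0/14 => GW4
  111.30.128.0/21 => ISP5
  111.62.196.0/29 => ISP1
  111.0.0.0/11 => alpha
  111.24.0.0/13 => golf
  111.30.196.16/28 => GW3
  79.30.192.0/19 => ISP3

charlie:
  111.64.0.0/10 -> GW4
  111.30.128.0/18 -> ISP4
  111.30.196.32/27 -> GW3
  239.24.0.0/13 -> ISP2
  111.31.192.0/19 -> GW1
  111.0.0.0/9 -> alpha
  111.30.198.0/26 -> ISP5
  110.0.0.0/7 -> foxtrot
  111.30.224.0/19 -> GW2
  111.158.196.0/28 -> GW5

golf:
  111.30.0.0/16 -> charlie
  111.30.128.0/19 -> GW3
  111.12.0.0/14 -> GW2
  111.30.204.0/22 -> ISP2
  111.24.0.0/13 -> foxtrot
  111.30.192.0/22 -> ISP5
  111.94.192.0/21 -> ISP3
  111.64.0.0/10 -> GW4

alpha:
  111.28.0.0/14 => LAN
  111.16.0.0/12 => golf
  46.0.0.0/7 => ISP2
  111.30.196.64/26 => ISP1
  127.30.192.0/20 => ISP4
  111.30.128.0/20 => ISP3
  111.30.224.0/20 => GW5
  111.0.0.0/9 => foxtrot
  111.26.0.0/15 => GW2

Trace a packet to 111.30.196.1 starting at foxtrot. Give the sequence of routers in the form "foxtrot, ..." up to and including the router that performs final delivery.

foxtrot, golf, charlie, alpha

At foxtrot: longest match for 111.30.196.1 is 111.24.0.0/13 -> golf
At golf: longest match for 111.30.196.1 is 111.30.0.0/16 -> charlie
At charlie: longest match for 111.30.196.1 is 111.0.0.0/9 -> alpha
At alpha: longest match for 111.30.196.1 is 111.28.0.0/14 -> LAN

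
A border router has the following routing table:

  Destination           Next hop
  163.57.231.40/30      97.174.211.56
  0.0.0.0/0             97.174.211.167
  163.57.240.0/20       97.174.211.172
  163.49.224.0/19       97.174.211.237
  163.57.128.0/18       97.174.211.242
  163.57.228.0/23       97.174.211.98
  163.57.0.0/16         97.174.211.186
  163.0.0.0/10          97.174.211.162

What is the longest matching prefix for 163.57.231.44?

163.57.0.0/16

Entries matching 163.57.231.44:
  0.0.0.0/0 (default, matches everything)
  163.0.0.0/10 (163.0.0.0 - 163.63.255.255)
  163.57.0.0/16 (163.57.0.0 - 163.57.255.255)
Most specific is 163.57.0.0/16.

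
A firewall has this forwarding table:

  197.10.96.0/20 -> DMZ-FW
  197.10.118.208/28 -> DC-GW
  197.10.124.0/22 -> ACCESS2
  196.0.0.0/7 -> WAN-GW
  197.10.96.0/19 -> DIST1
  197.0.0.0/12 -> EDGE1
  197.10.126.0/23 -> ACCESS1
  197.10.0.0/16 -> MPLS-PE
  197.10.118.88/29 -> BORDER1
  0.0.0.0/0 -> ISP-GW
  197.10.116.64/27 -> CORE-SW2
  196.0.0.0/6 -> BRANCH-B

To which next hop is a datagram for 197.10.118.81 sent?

Routes whose prefix contains 197.10.118.81:
  0.0.0.0/0 (default, matches everything) -> ISP-GW
  196.0.0.0/6 (196.0.0.0 - 199.255.255.255) -> BRANCH-B
  196.0.0.0/7 (196.0.0.0 - 197.255.255.255) -> WAN-GW
  197.0.0.0/12 (197.0.0.0 - 197.15.255.255) -> EDGE1
  197.10.0.0/16 (197.10.0.0 - 197.10.255.255) -> MPLS-PE
  197.10.96.0/19 (197.10.96.0 - 197.10.127.255) -> DIST1
More-specific entries that do NOT match:
  197.10.118.88/29 (197.10.118.88 - 197.10.118.95) does not contain 197.10.118.81
  197.10.118.208/28 (197.10.118.208 - 197.10.118.223) does not contain 197.10.118.81
  197.10.116.64/27 (197.10.116.64 - 197.10.116.95) does not contain 197.10.118.81
  197.10.126.0/23 (197.10.126.0 - 197.10.127.255) does not contain 197.10.118.81
  197.10.124.0/22 (197.10.124.0 - 197.10.127.255) does not contain 197.10.118.81
  197.10.96.0/20 (197.10.96.0 - 197.10.111.255) does not contain 197.10.118.81
Longest matching prefix is /19 -> next hop DIST1.

DIST1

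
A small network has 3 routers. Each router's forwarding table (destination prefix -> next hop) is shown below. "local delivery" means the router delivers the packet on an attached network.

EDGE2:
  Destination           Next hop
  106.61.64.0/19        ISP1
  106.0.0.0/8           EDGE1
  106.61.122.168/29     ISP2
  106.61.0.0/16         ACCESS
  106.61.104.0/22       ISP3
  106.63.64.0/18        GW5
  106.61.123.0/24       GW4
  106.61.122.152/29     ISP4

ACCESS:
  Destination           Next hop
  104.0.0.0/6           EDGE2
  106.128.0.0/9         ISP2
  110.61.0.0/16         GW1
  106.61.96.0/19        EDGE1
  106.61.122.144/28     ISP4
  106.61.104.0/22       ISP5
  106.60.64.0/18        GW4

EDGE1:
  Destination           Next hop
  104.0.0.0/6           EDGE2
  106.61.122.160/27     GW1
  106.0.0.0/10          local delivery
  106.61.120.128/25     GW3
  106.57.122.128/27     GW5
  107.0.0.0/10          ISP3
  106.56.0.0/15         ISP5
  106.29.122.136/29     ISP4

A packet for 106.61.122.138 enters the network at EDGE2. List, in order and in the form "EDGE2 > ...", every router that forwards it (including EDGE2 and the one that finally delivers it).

At EDGE2: longest match for 106.61.122.138 is 106.61.0.0/16 -> ACCESS
At ACCESS: longest match for 106.61.122.138 is 106.61.96.0/19 -> EDGE1
At EDGE1: longest match for 106.61.122.138 is 106.0.0.0/10 -> local delivery

EDGE2 > ACCESS > EDGE1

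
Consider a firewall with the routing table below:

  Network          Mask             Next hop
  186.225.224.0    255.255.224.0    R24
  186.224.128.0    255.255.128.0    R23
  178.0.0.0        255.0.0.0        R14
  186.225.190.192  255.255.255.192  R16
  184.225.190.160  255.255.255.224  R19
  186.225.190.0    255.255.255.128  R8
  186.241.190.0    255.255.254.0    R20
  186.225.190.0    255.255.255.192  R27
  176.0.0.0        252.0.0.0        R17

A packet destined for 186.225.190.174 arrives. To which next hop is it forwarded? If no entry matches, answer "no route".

no route

No entry's prefix contains 186.225.190.174; there is no default route.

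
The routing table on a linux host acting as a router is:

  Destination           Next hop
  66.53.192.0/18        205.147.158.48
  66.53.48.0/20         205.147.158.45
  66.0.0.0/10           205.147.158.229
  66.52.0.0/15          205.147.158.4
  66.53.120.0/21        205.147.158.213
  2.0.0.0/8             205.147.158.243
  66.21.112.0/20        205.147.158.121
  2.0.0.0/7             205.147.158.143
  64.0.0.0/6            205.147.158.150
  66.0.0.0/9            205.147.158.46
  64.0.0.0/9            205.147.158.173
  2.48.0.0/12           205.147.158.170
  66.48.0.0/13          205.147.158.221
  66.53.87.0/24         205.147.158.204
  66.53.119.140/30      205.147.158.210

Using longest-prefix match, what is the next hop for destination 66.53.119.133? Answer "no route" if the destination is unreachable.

205.147.158.4

Routes whose prefix contains 66.53.119.133:
  64.0.0.0/6 (64.0.0.0 - 67.255.255.255) -> 205.147.158.150
  66.0.0.0/9 (66.0.0.0 - 66.127.255.255) -> 205.147.158.46
  66.0.0.0/10 (66.0.0.0 - 66.63.255.255) -> 205.147.158.229
  66.48.0.0/13 (66.48.0.0 - 66.55.255.255) -> 205.147.158.221
  66.52.0.0/15 (66.52.0.0 - 66.53.255.255) -> 205.147.158.4
More-specific entries that do NOT match:
  66.53.119.140/30 (66.53.119.140 - 66.53.119.143) does not contain 66.53.119.133
  66.53.87.0/24 (66.53.87.0 - 66.53.87.255) does not contain 66.53.119.133
  66.53.120.0/21 (66.53.120.0 - 66.53.127.255) does not contain 66.53.119.133
  66.53.48.0/20 (66.53.48.0 - 66.53.63.255) does not contain 66.53.119.133
  66.21.112.0/20 (66.21.112.0 - 66.21.127.255) does not contain 66.53.119.133
  66.53.192.0/18 (66.53.192.0 - 66.53.255.255) does not contain 66.53.119.133
Longest matching prefix is /15 -> next hop 205.147.158.4.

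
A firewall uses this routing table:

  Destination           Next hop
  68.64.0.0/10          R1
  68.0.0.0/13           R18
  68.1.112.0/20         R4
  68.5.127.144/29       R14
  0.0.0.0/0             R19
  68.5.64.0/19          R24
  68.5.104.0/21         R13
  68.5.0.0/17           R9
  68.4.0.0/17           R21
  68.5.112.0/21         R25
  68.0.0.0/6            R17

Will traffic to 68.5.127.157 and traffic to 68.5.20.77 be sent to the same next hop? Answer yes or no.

yes

68.5.127.157: longest match 68.5.0.0/17 -> R9
68.5.20.77: longest match 68.5.0.0/17 -> R9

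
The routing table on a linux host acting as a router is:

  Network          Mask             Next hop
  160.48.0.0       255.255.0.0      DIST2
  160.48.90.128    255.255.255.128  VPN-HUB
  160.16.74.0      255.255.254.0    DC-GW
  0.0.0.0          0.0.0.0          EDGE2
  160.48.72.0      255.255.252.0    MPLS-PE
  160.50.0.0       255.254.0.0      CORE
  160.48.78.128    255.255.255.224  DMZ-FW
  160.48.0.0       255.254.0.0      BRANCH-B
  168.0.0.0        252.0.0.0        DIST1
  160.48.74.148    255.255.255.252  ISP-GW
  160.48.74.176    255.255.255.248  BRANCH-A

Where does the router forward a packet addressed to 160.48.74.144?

MPLS-PE

Routes whose prefix contains 160.48.74.144:
  0.0.0.0/0 (default, matches everything) -> EDGE2
  160.48.0.0/15 (160.48.0.0 - 160.49.255.255) -> BRANCH-B
  160.48.0.0/16 (160.48.0.0 - 160.48.255.255) -> DIST2
  160.48.72.0/22 (160.48.72.0 - 160.48.75.255) -> MPLS-PE
More-specific entries that do NOT match:
  160.48.74.148/30 (160.48.74.148 - 160.48.74.151) does not contain 160.48.74.144
  160.48.74.176/29 (160.48.74.176 - 160.48.74.183) does not contain 160.48.74.144
  160.48.78.128/27 (160.48.78.128 - 160.48.78.159) does not contain 160.48.74.144
  160.48.90.128/25 (160.48.90.128 - 160.48.90.255) does not contain 160.48.74.144
  160.16.74.0/23 (160.16.74.0 - 160.16.75.255) does not contain 160.48.74.144
Longest matching prefix is /22 -> next hop MPLS-PE.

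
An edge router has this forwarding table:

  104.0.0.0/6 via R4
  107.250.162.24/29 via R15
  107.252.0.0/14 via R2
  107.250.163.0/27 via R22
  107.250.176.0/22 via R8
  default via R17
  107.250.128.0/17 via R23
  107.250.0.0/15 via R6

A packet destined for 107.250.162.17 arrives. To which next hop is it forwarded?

R23

Routes whose prefix contains 107.250.162.17:
  0.0.0.0/0 (default, matches everything) -> R17
  104.0.0.0/6 (104.0.0.0 - 107.255.255.255) -> R4
  107.250.0.0/15 (107.250.0.0 - 107.251.255.255) -> R6
  107.250.128.0/17 (107.250.128.0 - 107.250.255.255) -> R23
More-specific entries that do NOT match:
  107.250.162.24/29 (107.250.162.24 - 107.250.162.31) does not contain 107.250.162.17
  107.250.163.0/27 (107.250.163.0 - 107.250.163.31) does not contain 107.250.162.17
  107.250.176.0/22 (107.250.176.0 - 107.250.179.255) does not contain 107.250.162.17
Longest matching prefix is /17 -> next hop R23.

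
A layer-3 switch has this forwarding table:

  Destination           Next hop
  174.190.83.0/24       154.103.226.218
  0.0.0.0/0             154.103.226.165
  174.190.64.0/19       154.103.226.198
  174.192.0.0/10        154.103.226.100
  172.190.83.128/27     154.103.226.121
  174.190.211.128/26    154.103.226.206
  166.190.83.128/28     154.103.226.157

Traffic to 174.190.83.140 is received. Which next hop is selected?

Routes whose prefix contains 174.190.83.140:
  0.0.0.0/0 (default, matches everything) -> 154.103.226.165
  174.190.64.0/19 (174.190.64.0 - 174.190.95.255) -> 154.103.226.198
  174.190.83.0/24 (174.190.83.0 - 174.190.83.255) -> 154.103.226.218
More-specific entries that do NOT match:
  166.190.83.128/28 (166.190.83.128 - 166.190.83.143) does not contain 174.190.83.140
  172.190.83.128/27 (172.190.83.128 - 172.190.83.159) does not contain 174.190.83.140
  174.190.211.128/26 (174.190.211.128 - 174.190.211.191) does not contain 174.190.83.140
Longest matching prefix is /24 -> next hop 154.103.226.218.

154.103.226.218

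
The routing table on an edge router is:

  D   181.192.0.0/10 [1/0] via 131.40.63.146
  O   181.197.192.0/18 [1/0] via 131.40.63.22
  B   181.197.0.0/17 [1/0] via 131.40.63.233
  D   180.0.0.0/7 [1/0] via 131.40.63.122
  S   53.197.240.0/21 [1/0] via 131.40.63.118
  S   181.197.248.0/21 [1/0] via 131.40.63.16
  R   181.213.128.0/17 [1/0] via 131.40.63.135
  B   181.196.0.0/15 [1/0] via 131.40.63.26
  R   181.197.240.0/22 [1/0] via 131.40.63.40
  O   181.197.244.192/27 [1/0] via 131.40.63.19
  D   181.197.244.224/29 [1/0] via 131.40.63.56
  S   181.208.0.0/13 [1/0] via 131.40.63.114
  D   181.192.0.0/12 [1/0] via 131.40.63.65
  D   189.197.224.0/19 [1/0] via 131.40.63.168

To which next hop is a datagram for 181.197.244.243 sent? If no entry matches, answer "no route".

131.40.63.22

Routes whose prefix contains 181.197.244.243:
  180.0.0.0/7 (180.0.0.0 - 181.255.255.255) -> 131.40.63.122
  181.192.0.0/10 (181.192.0.0 - 181.255.255.255) -> 131.40.63.146
  181.192.0.0/12 (181.192.0.0 - 181.207.255.255) -> 131.40.63.65
  181.196.0.0/15 (181.196.0.0 - 181.197.255.255) -> 131.40.63.26
  181.197.192.0/18 (181.197.192.0 - 181.197.255.255) -> 131.40.63.22
More-specific entries that do NOT match:
  181.197.244.224/29 (181.197.244.224 - 181.197.244.231) does not contain 181.197.244.243
  181.197.244.192/27 (181.197.244.192 - 181.197.244.223) does not contain 181.197.244.243
  181.197.240.0/22 (181.197.240.0 - 181.197.243.255) does not contain 181.197.244.243
  53.197.240.0/21 (53.197.240.0 - 53.197.247.255) does not contain 181.197.244.243
  181.197.248.0/21 (181.197.248.0 - 181.197.255.255) does not contain 181.197.244.243
  189.197.224.0/19 (189.197.224.0 - 189.197.255.255) does not contain 181.197.244.243
Longest matching prefix is /18 -> next hop 131.40.63.22.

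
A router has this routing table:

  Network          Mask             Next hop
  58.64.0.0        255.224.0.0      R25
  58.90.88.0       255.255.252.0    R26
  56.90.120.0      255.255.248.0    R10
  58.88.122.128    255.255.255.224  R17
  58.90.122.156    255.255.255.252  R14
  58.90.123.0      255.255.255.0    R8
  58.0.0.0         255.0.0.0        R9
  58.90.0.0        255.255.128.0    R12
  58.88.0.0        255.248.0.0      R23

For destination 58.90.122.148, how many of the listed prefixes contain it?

Prefixes containing 58.90.122.148:
  58.0.0.0/8 (58.0.0.0 - 58.255.255.255)
  58.64.0.0/11 (58.64.0.0 - 58.95.255.255)
  58.88.0.0/13 (58.88.0.0 - 58.95.255.255)
  58.90.0.0/17 (58.90.0.0 - 58.90.127.255)
Total matching entries: 4.

4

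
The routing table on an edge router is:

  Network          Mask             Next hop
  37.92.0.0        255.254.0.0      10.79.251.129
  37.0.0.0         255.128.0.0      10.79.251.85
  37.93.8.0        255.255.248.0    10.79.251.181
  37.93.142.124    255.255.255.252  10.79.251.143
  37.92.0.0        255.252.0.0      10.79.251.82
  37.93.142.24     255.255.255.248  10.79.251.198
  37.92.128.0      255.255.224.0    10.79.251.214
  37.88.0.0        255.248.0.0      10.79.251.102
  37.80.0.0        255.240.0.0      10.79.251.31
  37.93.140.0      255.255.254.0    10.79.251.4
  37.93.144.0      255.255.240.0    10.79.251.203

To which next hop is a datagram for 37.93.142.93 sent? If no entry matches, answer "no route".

10.79.251.129

Routes whose prefix contains 37.93.142.93:
  37.0.0.0/9 (37.0.0.0 - 37.127.255.255) -> 10.79.251.85
  37.80.0.0/12 (37.80.0.0 - 37.95.255.255) -> 10.79.251.31
  37.88.0.0/13 (37.88.0.0 - 37.95.255.255) -> 10.79.251.102
  37.92.0.0/14 (37.92.0.0 - 37.95.255.255) -> 10.79.251.82
  37.92.0.0/15 (37.92.0.0 - 37.93.255.255) -> 10.79.251.129
More-specific entries that do NOT match:
  37.93.142.124/30 (37.93.142.124 - 37.93.142.127) does not contain 37.93.142.93
  37.93.142.24/29 (37.93.142.24 - 37.93.142.31) does not contain 37.93.142.93
  37.93.140.0/23 (37.93.140.0 - 37.93.141.255) does not contain 37.93.142.93
  37.93.8.0/21 (37.93.8.0 - 37.93.15.255) does not contain 37.93.142.93
  37.93.144.0/20 (37.93.144.0 - 37.93.159.255) does not contain 37.93.142.93
  37.92.128.0/19 (37.92.128.0 - 37.92.159.255) does not contain 37.93.142.93
Longest matching prefix is /15 -> next hop 10.79.251.129.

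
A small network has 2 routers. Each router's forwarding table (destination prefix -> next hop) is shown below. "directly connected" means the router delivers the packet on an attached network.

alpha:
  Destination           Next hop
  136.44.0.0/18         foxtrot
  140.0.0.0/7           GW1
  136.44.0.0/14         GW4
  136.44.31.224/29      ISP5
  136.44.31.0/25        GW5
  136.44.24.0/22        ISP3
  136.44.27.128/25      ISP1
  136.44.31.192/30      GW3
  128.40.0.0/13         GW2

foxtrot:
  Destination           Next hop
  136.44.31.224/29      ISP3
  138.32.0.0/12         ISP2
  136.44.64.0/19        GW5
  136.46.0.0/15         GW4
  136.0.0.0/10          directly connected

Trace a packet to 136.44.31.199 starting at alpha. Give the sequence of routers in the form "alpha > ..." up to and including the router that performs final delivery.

alpha > foxtrot

At alpha: longest match for 136.44.31.199 is 136.44.0.0/18 -> foxtrot
At foxtrot: longest match for 136.44.31.199 is 136.0.0.0/10 -> directly connected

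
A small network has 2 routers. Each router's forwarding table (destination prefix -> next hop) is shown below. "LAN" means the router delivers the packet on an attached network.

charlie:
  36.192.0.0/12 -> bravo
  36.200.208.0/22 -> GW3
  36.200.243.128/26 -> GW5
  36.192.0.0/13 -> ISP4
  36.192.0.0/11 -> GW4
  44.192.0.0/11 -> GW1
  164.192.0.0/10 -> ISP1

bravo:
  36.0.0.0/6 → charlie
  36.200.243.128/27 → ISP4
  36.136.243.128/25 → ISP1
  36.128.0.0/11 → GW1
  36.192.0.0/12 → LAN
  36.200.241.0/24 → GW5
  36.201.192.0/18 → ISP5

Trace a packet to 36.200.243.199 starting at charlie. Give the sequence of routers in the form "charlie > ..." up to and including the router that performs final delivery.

charlie > bravo

At charlie: longest match for 36.200.243.199 is 36.192.0.0/12 -> bravo
At bravo: longest match for 36.200.243.199 is 36.192.0.0/12 -> LAN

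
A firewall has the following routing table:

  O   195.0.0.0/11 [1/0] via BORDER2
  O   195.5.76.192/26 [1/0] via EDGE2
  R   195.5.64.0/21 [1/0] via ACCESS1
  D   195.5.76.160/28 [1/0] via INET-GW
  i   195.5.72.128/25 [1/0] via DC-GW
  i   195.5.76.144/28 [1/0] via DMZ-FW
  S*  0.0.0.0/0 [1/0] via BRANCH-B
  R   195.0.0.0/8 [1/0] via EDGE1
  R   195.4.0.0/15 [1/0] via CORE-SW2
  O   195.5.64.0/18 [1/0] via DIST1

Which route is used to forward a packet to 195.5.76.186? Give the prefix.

Entries matching 195.5.76.186:
  0.0.0.0/0 (default, matches everything)
  195.0.0.0/8 (195.0.0.0 - 195.255.255.255)
  195.0.0.0/11 (195.0.0.0 - 195.31.255.255)
  195.4.0.0/15 (195.4.0.0 - 195.5.255.255)
  195.5.64.0/18 (195.5.64.0 - 195.5.127.255)
Most specific is 195.5.64.0/18.

195.5.64.0/18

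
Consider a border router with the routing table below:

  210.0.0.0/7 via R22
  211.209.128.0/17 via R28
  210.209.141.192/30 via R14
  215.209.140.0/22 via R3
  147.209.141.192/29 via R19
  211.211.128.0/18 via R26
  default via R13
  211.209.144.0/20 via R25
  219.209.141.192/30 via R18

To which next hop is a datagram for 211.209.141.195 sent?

R28

Routes whose prefix contains 211.209.141.195:
  0.0.0.0/0 (default, matches everything) -> R13
  210.0.0.0/7 (210.0.0.0 - 211.255.255.255) -> R22
  211.209.128.0/17 (211.209.128.0 - 211.209.255.255) -> R28
More-specific entries that do NOT match:
  210.209.141.192/30 (210.209.141.192 - 210.209.141.195) does not contain 211.209.141.195
  219.209.141.192/30 (219.209.141.192 - 219.209.141.195) does not contain 211.209.141.195
  147.209.141.192/29 (147.209.141.192 - 147.209.141.199) does not contain 211.209.141.195
  215.209.140.0/22 (215.209.140.0 - 215.209.143.255) does not contain 211.209.141.195
  211.209.144.0/20 (211.209.144.0 - 211.209.159.255) does not contain 211.209.141.195
  211.211.128.0/18 (211.211.128.0 - 211.211.191.255) does not contain 211.209.141.195
Longest matching prefix is /17 -> next hop R28.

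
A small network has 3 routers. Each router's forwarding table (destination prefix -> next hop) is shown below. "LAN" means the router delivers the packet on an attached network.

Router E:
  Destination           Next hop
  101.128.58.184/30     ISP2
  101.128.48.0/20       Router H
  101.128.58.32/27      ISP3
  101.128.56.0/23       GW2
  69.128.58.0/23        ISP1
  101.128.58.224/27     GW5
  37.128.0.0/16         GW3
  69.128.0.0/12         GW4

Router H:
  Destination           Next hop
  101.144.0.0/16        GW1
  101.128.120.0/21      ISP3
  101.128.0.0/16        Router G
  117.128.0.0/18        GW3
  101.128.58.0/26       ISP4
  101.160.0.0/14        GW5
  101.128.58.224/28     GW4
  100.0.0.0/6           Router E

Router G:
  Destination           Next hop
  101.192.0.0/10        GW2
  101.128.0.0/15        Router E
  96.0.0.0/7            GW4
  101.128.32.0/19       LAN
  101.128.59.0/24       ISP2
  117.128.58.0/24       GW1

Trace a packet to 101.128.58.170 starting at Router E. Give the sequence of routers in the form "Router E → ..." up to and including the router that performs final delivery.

Router E → Router H → Router G

At Router E: longest match for 101.128.58.170 is 101.128.48.0/20 -> Router H
At Router H: longest match for 101.128.58.170 is 101.128.0.0/16 -> Router G
At Router G: longest match for 101.128.58.170 is 101.128.32.0/19 -> LAN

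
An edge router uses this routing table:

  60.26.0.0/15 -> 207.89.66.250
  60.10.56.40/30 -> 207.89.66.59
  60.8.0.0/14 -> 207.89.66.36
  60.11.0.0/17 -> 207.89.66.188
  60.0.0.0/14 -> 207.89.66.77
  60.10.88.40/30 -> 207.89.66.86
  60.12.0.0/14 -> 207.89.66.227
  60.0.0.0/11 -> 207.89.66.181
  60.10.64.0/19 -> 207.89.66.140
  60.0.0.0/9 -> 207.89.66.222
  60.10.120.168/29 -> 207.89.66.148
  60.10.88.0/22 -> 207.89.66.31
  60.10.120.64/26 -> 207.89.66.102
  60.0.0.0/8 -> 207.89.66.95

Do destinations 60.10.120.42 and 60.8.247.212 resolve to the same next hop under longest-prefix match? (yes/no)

yes

60.10.120.42: longest match 60.8.0.0/14 -> 207.89.66.36
60.8.247.212: longest match 60.8.0.0/14 -> 207.89.66.36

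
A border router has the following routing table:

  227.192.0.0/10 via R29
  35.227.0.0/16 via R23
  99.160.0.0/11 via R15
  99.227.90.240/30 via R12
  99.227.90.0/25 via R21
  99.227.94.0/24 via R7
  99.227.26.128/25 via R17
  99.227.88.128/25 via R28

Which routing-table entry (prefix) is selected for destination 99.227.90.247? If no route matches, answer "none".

99.227.90.247 is outside every listed prefix and there is no default route.

none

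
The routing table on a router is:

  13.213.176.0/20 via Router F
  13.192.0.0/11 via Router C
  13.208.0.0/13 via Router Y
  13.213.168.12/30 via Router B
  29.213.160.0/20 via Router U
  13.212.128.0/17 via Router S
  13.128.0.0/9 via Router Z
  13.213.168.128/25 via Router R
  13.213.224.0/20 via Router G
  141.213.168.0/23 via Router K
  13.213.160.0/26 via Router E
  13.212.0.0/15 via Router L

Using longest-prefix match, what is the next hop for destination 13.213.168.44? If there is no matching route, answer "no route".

Routes whose prefix contains 13.213.168.44:
  13.128.0.0/9 (13.128.0.0 - 13.255.255.255) -> Router Z
  13.192.0.0/11 (13.192.0.0 - 13.223.255.255) -> Router C
  13.208.0.0/13 (13.208.0.0 - 13.215.255.255) -> Router Y
  13.212.0.0/15 (13.212.0.0 - 13.213.255.255) -> Router L
More-specific entries that do NOT match:
  13.213.168.12/30 (13.213.168.12 - 13.213.168.15) does not contain 13.213.168.44
  13.213.160.0/26 (13.213.160.0 - 13.213.160.63) does not contain 13.213.168.44
  13.213.168.128/25 (13.213.168.128 - 13.213.168.255) does not contain 13.213.168.44
  141.213.168.0/23 (141.213.168.0 - 141.213.169.255) does not contain 13.213.168.44
  13.213.176.0/20 (13.213.176.0 - 13.213.191.255) does not contain 13.213.168.44
  29.213.160.0/20 (29.213.160.0 - 29.213.175.255) does not contain 13.213.168.44
  13.213.224.0/20 (13.213.224.0 - 13.213.239.255) does not contain 13.213.168.44
  13.212.128.0/17 (13.212.128.0 - 13.212.255.255) does not contain 13.213.168.44
Longest matching prefix is /15 -> next hop Router L.

Router L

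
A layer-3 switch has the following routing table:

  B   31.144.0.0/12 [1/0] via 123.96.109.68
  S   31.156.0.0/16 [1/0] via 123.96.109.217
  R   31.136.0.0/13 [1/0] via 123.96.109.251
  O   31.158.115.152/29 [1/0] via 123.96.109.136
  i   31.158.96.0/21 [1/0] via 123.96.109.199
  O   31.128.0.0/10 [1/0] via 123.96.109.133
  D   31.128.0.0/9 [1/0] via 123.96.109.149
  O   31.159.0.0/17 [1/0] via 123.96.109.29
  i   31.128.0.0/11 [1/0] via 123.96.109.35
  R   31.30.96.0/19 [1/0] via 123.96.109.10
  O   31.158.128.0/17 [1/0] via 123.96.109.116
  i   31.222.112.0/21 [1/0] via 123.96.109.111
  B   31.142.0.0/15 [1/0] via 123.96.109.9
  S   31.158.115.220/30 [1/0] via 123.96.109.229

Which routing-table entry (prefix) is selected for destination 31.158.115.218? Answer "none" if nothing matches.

31.144.0.0/12

Entries matching 31.158.115.218:
  31.128.0.0/9 (31.128.0.0 - 31.255.255.255)
  31.128.0.0/10 (31.128.0.0 - 31.191.255.255)
  31.128.0.0/11 (31.128.0.0 - 31.159.255.255)
  31.144.0.0/12 (31.144.0.0 - 31.159.255.255)
Most specific is 31.144.0.0/12.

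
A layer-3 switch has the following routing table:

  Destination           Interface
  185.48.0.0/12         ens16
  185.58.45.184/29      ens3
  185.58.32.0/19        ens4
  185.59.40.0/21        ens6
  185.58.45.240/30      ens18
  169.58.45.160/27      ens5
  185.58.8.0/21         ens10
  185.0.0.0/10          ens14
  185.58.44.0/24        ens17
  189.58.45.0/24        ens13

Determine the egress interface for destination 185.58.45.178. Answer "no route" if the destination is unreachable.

ens4

Routes whose prefix contains 185.58.45.178:
  185.0.0.0/10 (185.0.0.0 - 185.63.255.255) -> ens14
  185.48.0.0/12 (185.48.0.0 - 185.63.255.255) -> ens16
  185.58.32.0/19 (185.58.32.0 - 185.58.63.255) -> ens4
More-specific entries that do NOT match:
  185.58.45.240/30 (185.58.45.240 - 185.58.45.243) does not contain 185.58.45.178
  185.58.45.184/29 (185.58.45.184 - 185.58.45.191) does not contain 185.58.45.178
  169.58.45.160/27 (169.58.45.160 - 169.58.45.191) does not contain 185.58.45.178
  185.58.44.0/24 (185.58.44.0 - 185.58.44.255) does not contain 185.58.45.178
  189.58.45.0/24 (189.58.45.0 - 189.58.45.255) does not contain 185.58.45.178
  185.59.40.0/21 (185.59.40.0 - 185.59.47.255) does not contain 185.58.45.178
  185.58.8.0/21 (185.58.8.0 - 185.58.15.255) does not contain 185.58.45.178
Longest matching prefix is /19 -> interface ens4.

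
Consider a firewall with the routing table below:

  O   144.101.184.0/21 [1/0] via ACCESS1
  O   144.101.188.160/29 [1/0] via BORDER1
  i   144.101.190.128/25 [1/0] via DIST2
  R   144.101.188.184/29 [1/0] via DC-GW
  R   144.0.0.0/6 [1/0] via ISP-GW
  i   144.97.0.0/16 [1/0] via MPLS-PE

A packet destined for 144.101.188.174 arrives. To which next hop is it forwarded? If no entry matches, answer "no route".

Routes whose prefix contains 144.101.188.174:
  144.0.0.0/6 (144.0.0.0 - 147.255.255.255) -> ISP-GW
  144.101.184.0/21 (144.101.184.0 - 144.101.191.255) -> ACCESS1
More-specific entries that do NOT match:
  144.101.188.160/29 (144.101.188.160 - 144.101.188.167) does not contain 144.101.188.174
  144.101.188.184/29 (144.101.188.184 - 144.101.188.191) does not contain 144.101.188.174
  144.101.190.128/25 (144.101.190.128 - 144.101.190.255) does not contain 144.101.188.174
Longest matching prefix is /21 -> next hop ACCESS1.

ACCESS1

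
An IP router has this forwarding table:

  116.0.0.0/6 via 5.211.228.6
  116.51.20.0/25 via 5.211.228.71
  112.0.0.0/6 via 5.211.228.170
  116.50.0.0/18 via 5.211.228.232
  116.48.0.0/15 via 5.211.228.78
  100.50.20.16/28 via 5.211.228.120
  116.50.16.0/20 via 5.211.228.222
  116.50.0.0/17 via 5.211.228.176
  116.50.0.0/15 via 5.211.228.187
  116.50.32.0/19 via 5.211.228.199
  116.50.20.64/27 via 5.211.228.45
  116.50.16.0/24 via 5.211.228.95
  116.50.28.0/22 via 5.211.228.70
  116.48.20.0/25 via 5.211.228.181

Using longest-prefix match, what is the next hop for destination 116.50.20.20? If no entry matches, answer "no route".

5.211.228.222

Routes whose prefix contains 116.50.20.20:
  116.0.0.0/6 (116.0.0.0 - 119.255.255.255) -> 5.211.228.6
  116.50.0.0/15 (116.50.0.0 - 116.51.255.255) -> 5.211.228.187
  116.50.0.0/17 (116.50.0.0 - 116.50.127.255) -> 5.211.228.176
  116.50.0.0/18 (116.50.0.0 - 116.50.63.255) -> 5.211.228.232
  116.50.16.0/20 (116.50.16.0 - 116.50.31.255) -> 5.211.228.222
More-specific entries that do NOT match:
  100.50.20.16/28 (100.50.20.16 - 100.50.20.31) does not contain 116.50.20.20
  116.50.20.64/27 (116.50.20.64 - 116.50.20.95) does not contain 116.50.20.20
  116.51.20.0/25 (116.51.20.0 - 116.51.20.127) does not contain 116.50.20.20
  116.48.20.0/25 (116.48.20.0 - 116.48.20.127) does not contain 116.50.20.20
  116.50.16.0/24 (116.50.16.0 - 116.50.16.255) does not contain 116.50.20.20
  116.50.28.0/22 (116.50.28.0 - 116.50.31.255) does not contain 116.50.20.20
Longest matching prefix is /20 -> next hop 5.211.228.222.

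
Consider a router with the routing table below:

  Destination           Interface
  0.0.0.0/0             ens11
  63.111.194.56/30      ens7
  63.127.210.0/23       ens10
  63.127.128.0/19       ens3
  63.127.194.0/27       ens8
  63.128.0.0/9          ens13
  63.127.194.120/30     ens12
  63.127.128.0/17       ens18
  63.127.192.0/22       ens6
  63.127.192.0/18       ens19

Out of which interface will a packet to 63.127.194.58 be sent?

ens6

Routes whose prefix contains 63.127.194.58:
  0.0.0.0/0 (default, matches everything) -> ens11
  63.127.128.0/17 (63.127.128.0 - 63.127.255.255) -> ens18
  63.127.192.0/18 (63.127.192.0 - 63.127.255.255) -> ens19
  63.127.192.0/22 (63.127.192.0 - 63.127.195.255) -> ens6
More-specific entries that do NOT match:
  63.111.194.56/30 (63.111.194.56 - 63.111.194.59) does not contain 63.127.194.58
  63.127.194.120/30 (63.127.194.120 - 63.127.194.123) does not contain 63.127.194.58
  63.127.194.0/27 (63.127.194.0 - 63.127.194.31) does not contain 63.127.194.58
  63.127.210.0/23 (63.127.210.0 - 63.127.211.255) does not contain 63.127.194.58
Longest matching prefix is /22 -> interface ens6.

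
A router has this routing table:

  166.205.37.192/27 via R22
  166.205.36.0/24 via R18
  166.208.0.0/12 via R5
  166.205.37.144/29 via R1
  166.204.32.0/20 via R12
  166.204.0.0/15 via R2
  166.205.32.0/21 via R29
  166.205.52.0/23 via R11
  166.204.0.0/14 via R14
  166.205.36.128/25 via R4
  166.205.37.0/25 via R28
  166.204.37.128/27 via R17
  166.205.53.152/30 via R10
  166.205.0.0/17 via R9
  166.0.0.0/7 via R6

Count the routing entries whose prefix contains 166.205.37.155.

5

Prefixes containing 166.205.37.155:
  166.0.0.0/7 (166.0.0.0 - 167.255.255.255)
  166.204.0.0/14 (166.204.0.0 - 166.207.255.255)
  166.204.0.0/15 (166.204.0.0 - 166.205.255.255)
  166.205.0.0/17 (166.205.0.0 - 166.205.127.255)
  166.205.32.0/21 (166.205.32.0 - 166.205.39.255)
Total matching entries: 5.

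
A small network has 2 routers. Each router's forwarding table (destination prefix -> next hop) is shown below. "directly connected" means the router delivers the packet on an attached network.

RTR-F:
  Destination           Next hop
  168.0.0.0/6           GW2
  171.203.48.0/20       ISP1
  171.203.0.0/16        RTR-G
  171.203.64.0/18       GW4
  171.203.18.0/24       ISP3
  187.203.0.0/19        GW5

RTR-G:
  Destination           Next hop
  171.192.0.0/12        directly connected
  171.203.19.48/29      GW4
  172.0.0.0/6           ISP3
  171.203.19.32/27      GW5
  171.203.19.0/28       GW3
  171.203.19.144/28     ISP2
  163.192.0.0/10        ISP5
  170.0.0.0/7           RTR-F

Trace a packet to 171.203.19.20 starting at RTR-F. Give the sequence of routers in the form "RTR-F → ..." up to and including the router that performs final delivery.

RTR-F → RTR-G

At RTR-F: longest match for 171.203.19.20 is 171.203.0.0/16 -> RTR-G
At RTR-G: longest match for 171.203.19.20 is 171.192.0.0/12 -> directly connected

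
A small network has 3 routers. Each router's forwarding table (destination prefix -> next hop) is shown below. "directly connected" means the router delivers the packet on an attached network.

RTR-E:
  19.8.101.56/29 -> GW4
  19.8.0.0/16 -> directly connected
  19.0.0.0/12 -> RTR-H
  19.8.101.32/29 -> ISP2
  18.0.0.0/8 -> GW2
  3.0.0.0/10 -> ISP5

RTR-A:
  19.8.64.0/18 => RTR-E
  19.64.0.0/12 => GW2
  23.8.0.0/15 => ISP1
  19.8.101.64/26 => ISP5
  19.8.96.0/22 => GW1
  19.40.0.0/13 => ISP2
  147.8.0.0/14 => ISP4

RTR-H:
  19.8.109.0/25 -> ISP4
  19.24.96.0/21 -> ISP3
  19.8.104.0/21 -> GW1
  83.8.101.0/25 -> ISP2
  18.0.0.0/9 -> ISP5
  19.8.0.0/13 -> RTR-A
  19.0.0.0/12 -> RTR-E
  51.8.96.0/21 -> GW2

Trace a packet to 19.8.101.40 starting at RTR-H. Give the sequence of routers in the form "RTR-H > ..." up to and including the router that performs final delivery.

At RTR-H: longest match for 19.8.101.40 is 19.8.0.0/13 -> RTR-A
At RTR-A: longest match for 19.8.101.40 is 19.8.64.0/18 -> RTR-E
At RTR-E: longest match for 19.8.101.40 is 19.8.0.0/16 -> directly connected

RTR-H > RTR-A > RTR-E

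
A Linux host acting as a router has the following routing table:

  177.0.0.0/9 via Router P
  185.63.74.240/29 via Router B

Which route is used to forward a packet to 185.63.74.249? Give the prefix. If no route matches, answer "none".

185.63.74.249 is outside every listed prefix and there is no default route.

none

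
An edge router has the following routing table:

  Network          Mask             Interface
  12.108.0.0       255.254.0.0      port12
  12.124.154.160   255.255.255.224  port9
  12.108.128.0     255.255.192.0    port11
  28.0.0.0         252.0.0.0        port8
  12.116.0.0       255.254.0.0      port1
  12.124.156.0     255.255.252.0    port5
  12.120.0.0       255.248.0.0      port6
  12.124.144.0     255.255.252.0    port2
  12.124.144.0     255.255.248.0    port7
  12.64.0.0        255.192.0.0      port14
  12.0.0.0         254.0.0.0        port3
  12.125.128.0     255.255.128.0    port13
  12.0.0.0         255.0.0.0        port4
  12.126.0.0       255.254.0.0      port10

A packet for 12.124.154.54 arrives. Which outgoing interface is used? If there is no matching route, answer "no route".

Routes whose prefix contains 12.124.154.54:
  12.0.0.0/7 (12.0.0.0 - 13.255.255.255) -> port3
  12.0.0.0/8 (12.0.0.0 - 12.255.255.255) -> port4
  12.64.0.0/10 (12.64.0.0 - 12.127.255.255) -> port14
  12.120.0.0/13 (12.120.0.0 - 12.127.255.255) -> port6
More-specific entries that do NOT match:
  12.124.154.160/27 (12.124.154.160 - 12.124.154.191) does not contain 12.124.154.54
  12.124.156.0/22 (12.124.156.0 - 12.124.159.255) does not contain 12.124.154.54
  12.124.144.0/22 (12.124.144.0 - 12.124.147.255) does not contain 12.124.154.54
  12.124.144.0/21 (12.124.144.0 - 12.124.151.255) does not contain 12.124.154.54
  12.108.128.0/18 (12.108.128.0 - 12.108.191.255) does not contain 12.124.154.54
  12.125.128.0/17 (12.125.128.0 - 12.125.255.255) does not contain 12.124.154.54
  12.108.0.0/15 (12.108.0.0 - 12.109.255.255) does not contain 12.124.154.54
  12.116.0.0/15 (12.116.0.0 - 12.117.255.255) does not contain 12.124.154.54
  12.126.0.0/15 (12.126.0.0 - 12.127.255.255) does not contain 12.124.154.54
Longest matching prefix is /13 -> interface port6.

port6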